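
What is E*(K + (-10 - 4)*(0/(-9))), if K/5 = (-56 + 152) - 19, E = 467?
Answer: 179795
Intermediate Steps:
K = 385 (K = 5*((-56 + 152) - 19) = 5*(96 - 19) = 5*77 = 385)
E*(K + (-10 - 4)*(0/(-9))) = 467*(385 + (-10 - 4)*(0/(-9))) = 467*(385 - 0*(-1)/9) = 467*(385 - 14*0) = 467*(385 + 0) = 467*385 = 179795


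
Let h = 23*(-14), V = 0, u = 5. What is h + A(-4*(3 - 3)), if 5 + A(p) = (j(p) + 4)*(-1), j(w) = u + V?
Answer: -336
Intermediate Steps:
j(w) = 5 (j(w) = 5 + 0 = 5)
h = -322
A(p) = -14 (A(p) = -5 + (5 + 4)*(-1) = -5 + 9*(-1) = -5 - 9 = -14)
h + A(-4*(3 - 3)) = -322 - 14 = -336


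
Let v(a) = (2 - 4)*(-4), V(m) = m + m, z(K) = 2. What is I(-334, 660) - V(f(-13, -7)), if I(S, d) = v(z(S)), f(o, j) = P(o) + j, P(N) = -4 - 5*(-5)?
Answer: -20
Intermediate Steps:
P(N) = 21 (P(N) = -4 + 25 = 21)
f(o, j) = 21 + j
V(m) = 2*m
v(a) = 8 (v(a) = -2*(-4) = 8)
I(S, d) = 8
I(-334, 660) - V(f(-13, -7)) = 8 - 2*(21 - 7) = 8 - 2*14 = 8 - 1*28 = 8 - 28 = -20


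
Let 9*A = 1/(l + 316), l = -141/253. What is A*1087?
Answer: 275011/718263 ≈ 0.38288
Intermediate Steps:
l = -141/253 (l = -141*1/253 = -141/253 ≈ -0.55731)
A = 253/718263 (A = 1/(9*(-141/253 + 316)) = 1/(9*(79807/253)) = (⅑)*(253/79807) = 253/718263 ≈ 0.00035224)
A*1087 = (253/718263)*1087 = 275011/718263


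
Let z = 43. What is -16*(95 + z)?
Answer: -2208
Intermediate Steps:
-16*(95 + z) = -16*(95 + 43) = -16*138 = -2208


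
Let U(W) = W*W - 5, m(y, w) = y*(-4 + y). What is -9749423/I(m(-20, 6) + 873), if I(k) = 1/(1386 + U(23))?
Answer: -18621397930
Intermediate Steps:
U(W) = -5 + W**2 (U(W) = W**2 - 5 = -5 + W**2)
I(k) = 1/1910 (I(k) = 1/(1386 + (-5 + 23**2)) = 1/(1386 + (-5 + 529)) = 1/(1386 + 524) = 1/1910)
-9749423/I(m(-20, 6) + 873) = -9749423/1/1910 = -9749423*1910 = -18621397930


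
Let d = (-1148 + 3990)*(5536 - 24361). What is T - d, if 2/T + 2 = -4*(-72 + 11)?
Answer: 6473578651/121 ≈ 5.3501e+7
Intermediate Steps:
T = 1/121 (T = 2/(-2 - 4*(-72 + 11)) = 2/(-2 - 4*(-61)) = 2/(-2 + 244) = 2/242 = 2*(1/242) = 1/121 ≈ 0.0082645)
d = -53500650 (d = 2842*(-18825) = -53500650)
T - d = 1/121 - 1*(-53500650) = 1/121 + 53500650 = 6473578651/121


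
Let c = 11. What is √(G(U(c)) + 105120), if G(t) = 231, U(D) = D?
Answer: √105351 ≈ 324.58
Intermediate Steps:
√(G(U(c)) + 105120) = √(231 + 105120) = √105351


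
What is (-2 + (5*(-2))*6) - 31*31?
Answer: -1023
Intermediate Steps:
(-2 + (5*(-2))*6) - 31*31 = (-2 - 10*6) - 961 = (-2 - 60) - 961 = -62 - 961 = -1023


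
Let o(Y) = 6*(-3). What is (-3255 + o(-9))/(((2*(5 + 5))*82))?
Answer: -3273/1640 ≈ -1.9957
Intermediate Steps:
o(Y) = -18
(-3255 + o(-9))/(((2*(5 + 5))*82)) = (-3255 - 18)/(((2*(5 + 5))*82)) = -3273/((2*10)*82) = -3273/(20*82) = -3273/1640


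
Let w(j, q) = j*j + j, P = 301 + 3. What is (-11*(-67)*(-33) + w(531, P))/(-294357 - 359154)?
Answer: -86057/217837 ≈ -0.39505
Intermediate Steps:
P = 304
w(j, q) = j + j² (w(j, q) = j² + j = j + j²)
(-11*(-67)*(-33) + w(531, P))/(-294357 - 359154) = (-11*(-67)*(-33) + 531*(1 + 531))/(-294357 - 359154) = (737*(-33) + 531*532)/(-653511) = (-24321 + 282492)*(-1/653511) = 258171*(-1/653511) = -86057/217837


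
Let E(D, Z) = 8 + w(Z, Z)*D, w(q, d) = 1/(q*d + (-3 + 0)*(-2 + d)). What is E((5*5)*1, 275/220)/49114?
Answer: 444/1497977 ≈ 0.00029640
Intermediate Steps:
w(q, d) = 1/(6 - 3*d + d*q) (w(q, d) = 1/(d*q - 3*(-2 + d)) = 1/(d*q + (6 - 3*d)) = 1/(6 - 3*d + d*q))
E(D, Z) = 8 + D/(6 + Z² - 3*Z) (E(D, Z) = 8 + D/(6 - 3*Z + Z*Z) = 8 + D/(6 - 3*Z + Z²) = 8 + D/(6 + Z² - 3*Z))
E((5*5)*1, 275/220)/49114 = (8 + ((5*5)*1)/(6 + (275/220)² - 825/220))/49114 = (8 + (25*1)/(6 + (275*(1/220))² - 825/220))*(1/49114) = (8 + 25/(6 + (5/4)² - 3*5/4))*(1/49114) = (8 + 25/(6 + 25/16 - 15/4))*(1/49114) = (8 + 25/(61/16))*(1/49114) = (8 + 25*(16/61))*(1/49114) = (8 + 400/61)*(1/49114) = (888/61)*(1/49114) = 444/1497977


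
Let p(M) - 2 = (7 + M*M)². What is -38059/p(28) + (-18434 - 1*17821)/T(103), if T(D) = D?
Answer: -22688057242/64445349 ≈ -352.05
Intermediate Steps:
p(M) = 2 + (7 + M²)² (p(M) = 2 + (7 + M*M)² = 2 + (7 + M²)²)
-38059/p(28) + (-18434 - 1*17821)/T(103) = -38059/(2 + (7 + 28²)²) + (-18434 - 1*17821)/103 = -38059/(2 + (7 + 784)²) + (-18434 - 17821)*(1/103) = -38059/(2 + 791²) - 36255*1/103 = -38059/(2 + 625681) - 36255/103 = -38059/625683 - 36255/103 = -22688057242/64445349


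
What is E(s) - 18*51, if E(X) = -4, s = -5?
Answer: -922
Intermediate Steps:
E(s) - 18*51 = -4 - 18*51 = -4 - 918 = -922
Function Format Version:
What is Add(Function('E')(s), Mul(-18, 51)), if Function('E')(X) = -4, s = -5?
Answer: -922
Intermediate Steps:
Add(Function('E')(s), Mul(-18, 51)) = Add(-4, Mul(-18, 51)) = Add(-4, -918) = -922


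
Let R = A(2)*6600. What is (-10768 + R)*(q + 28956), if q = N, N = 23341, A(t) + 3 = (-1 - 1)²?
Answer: -217973896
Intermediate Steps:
A(t) = 1 (A(t) = -3 + (-1 - 1)² = -3 + (-2)² = -3 + 4 = 1)
R = 6600 (R = 1*6600 = 6600)
q = 23341
(-10768 + R)*(q + 28956) = (-10768 + 6600)*(23341 + 28956) = -4168*52297 = -217973896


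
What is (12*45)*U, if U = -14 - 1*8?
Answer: -11880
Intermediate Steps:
U = -22 (U = -14 - 8 = -22)
(12*45)*U = (12*45)*(-22) = 540*(-22) = -11880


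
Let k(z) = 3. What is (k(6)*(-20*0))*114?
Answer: 0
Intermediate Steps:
(k(6)*(-20*0))*114 = (3*(-20*0))*114 = (3*0)*114 = 0*114 = 0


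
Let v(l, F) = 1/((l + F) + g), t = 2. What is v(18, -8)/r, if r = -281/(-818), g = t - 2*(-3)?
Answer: 409/2529 ≈ 0.16172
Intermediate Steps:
g = 8 (g = 2 - 2*(-3) = 2 + 6 = 8)
r = 281/818 (r = -281*(-1/818) = 281/818 ≈ 0.34352)
v(l, F) = 1/(8 + F + l) (v(l, F) = 1/((l + F) + 8) = 1/((F + l) + 8) = 1/(8 + F + l))
v(18, -8)/r = 1/((8 - 8 + 18)*(281/818)) = (818/281)/18 = (1/18)*(818/281) = 409/2529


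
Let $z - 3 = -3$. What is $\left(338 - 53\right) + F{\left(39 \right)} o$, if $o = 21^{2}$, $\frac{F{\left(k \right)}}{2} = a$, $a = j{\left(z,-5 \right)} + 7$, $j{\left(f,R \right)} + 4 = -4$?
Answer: $-597$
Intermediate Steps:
$z = 0$ ($z = 3 - 3 = 0$)
$j{\left(f,R \right)} = -8$ ($j{\left(f,R \right)} = -4 - 4 = -8$)
$a = -1$ ($a = -8 + 7 = -1$)
$F{\left(k \right)} = -2$ ($F{\left(k \right)} = 2 \left(-1\right) = -2$)
$o = 441$
$\left(338 - 53\right) + F{\left(39 \right)} o = \left(338 - 53\right) - 882 = 285 - 882 = -597$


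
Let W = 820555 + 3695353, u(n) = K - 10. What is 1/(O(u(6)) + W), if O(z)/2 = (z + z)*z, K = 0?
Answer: 1/4516308 ≈ 2.2142e-7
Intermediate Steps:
u(n) = -10 (u(n) = 0 - 10 = -10)
W = 4515908
O(z) = 4*z² (O(z) = 2*((z + z)*z) = 2*((2*z)*z) = 2*(2*z²) = 4*z²)
1/(O(u(6)) + W) = 1/(4*(-10)² + 4515908) = 1/(4*100 + 4515908) = 1/(400 + 4515908) = 1/4516308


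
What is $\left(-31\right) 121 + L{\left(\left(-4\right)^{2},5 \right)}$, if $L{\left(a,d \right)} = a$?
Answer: $-3735$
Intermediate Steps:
$\left(-31\right) 121 + L{\left(\left(-4\right)^{2},5 \right)} = \left(-31\right) 121 + \left(-4\right)^{2} = -3751 + 16 = -3735$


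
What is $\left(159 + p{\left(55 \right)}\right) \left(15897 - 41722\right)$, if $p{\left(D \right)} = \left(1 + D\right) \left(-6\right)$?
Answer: $4571025$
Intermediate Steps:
$p{\left(D \right)} = -6 - 6 D$
$\left(159 + p{\left(55 \right)}\right) \left(15897 - 41722\right) = \left(159 - 336\right) \left(15897 - 41722\right) = \left(159 - 336\right) \left(-25825\right) = \left(-177\right) \left(-25825\right) = 4571025$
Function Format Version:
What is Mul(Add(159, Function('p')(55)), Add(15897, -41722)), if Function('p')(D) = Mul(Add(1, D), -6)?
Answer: 4571025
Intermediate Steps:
Function('p')(D) = Add(-6, Mul(-6, D))
Mul(Add(159, Function('p')(55)), Add(15897, -41722)) = Mul(Add(159, Add(-6, Mul(-6, 55))), Add(15897, -41722)) = Mul(Add(159, Add(-6, -330)), -25825) = Mul(Add(159, -336), -25825) = Mul(-177, -25825) = 4571025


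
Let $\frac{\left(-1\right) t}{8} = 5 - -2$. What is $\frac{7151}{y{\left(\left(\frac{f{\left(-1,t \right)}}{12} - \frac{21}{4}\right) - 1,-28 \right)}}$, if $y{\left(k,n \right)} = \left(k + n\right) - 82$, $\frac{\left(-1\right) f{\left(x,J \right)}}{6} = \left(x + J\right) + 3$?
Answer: $- \frac{28604}{357} \approx -80.123$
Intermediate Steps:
$t = -56$ ($t = - 8 \left(5 - -2\right) = - 8 \left(5 + 2\right) = \left(-8\right) 7 = -56$)
$f{\left(x,J \right)} = -18 - 6 J - 6 x$ ($f{\left(x,J \right)} = - 6 \left(\left(x + J\right) + 3\right) = - 6 \left(\left(J + x\right) + 3\right) = - 6 \left(3 + J + x\right) = -18 - 6 J - 6 x$)
$y{\left(k,n \right)} = -82 + k + n$
$\frac{7151}{y{\left(\left(\frac{f{\left(-1,t \right)}}{12} - \frac{21}{4}\right) - 1,-28 \right)}} = \frac{7151}{-82 - \left(\frac{25}{4} - \frac{-18 - -336 - -6}{12}\right) - 28} = \frac{7151}{-82 - \left(\frac{25}{4} - \left(-18 + 336 + 6\right) \frac{1}{12}\right) - 28} = \frac{7151}{-82 + \left(\left(324 \cdot \frac{1}{12} - \frac{21}{4}\right) - 1\right) - 28} = \frac{7151}{-82 + \left(\left(27 - \frac{21}{4}\right) - 1\right) - 28} = \frac{7151}{-82 + \left(\frac{87}{4} - 1\right) - 28} = \frac{7151}{-82 + \frac{83}{4} - 28} = \frac{7151}{- \frac{357}{4}} = 7151 \left(- \frac{4}{357}\right) = - \frac{28604}{357}$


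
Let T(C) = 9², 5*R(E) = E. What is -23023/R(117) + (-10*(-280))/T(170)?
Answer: -76895/81 ≈ -949.32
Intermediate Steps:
R(E) = E/5
T(C) = 81
-23023/R(117) + (-10*(-280))/T(170) = -23023/((⅕)*117) - 10*(-280)/81 = -23023/117/5 + 2800*(1/81) = -23023*5/117 + 2800/81 = -8855/9 + 2800/81 = -76895/81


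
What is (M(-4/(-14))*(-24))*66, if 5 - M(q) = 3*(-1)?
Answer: -12672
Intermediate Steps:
M(q) = 8 (M(q) = 5 - 3*(-1) = 5 - 1*(-3) = 5 + 3 = 8)
(M(-4/(-14))*(-24))*66 = (8*(-24))*66 = -192*66 = -12672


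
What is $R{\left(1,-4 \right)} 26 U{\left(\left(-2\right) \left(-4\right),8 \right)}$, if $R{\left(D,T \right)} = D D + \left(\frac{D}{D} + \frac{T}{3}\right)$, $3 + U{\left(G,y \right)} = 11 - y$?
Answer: $0$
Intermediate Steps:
$U{\left(G,y \right)} = 8 - y$ ($U{\left(G,y \right)} = -3 - \left(-11 + y\right) = 8 - y$)
$R{\left(D,T \right)} = 1 + D^{2} + \frac{T}{3}$ ($R{\left(D,T \right)} = D^{2} + \left(1 + T \frac{1}{3}\right) = D^{2} + \left(1 + \frac{T}{3}\right) = 1 + D^{2} + \frac{T}{3}$)
$R{\left(1,-4 \right)} 26 U{\left(\left(-2\right) \left(-4\right),8 \right)} = \left(1 + 1^{2} + \frac{1}{3} \left(-4\right)\right) 26 \left(8 - 8\right) = \left(1 + 1 - \frac{4}{3}\right) 26 \left(8 - 8\right) = \frac{2}{3} \cdot 26 \cdot 0 = \frac{52}{3} \cdot 0 = 0$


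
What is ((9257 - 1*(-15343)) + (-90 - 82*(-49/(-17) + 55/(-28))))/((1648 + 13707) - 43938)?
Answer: -5815463/6802754 ≈ -0.85487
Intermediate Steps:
((9257 - 1*(-15343)) + (-90 - 82*(-49/(-17) + 55/(-28))))/((1648 + 13707) - 43938) = ((9257 + 15343) + (-90 - 82*(-49*(-1/17) + 55*(-1/28))))/(15355 - 43938) = (24600 + (-90 - 82*(49/17 - 55/28)))/(-28583) = (24600 + (-90 - 82*437/476))*(-1/28583) = (24600 + (-90 - 17917/238))*(-1/28583) = (24600 - 39337/238)*(-1/28583) = (5815463/238)*(-1/28583) = -5815463/6802754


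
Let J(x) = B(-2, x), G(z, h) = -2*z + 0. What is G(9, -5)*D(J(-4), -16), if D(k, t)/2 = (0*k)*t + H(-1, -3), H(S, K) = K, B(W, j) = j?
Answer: 108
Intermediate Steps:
G(z, h) = -2*z
J(x) = x
D(k, t) = -6 (D(k, t) = 2*((0*k)*t - 3) = 2*(0*t - 3) = 2*(0 - 3) = 2*(-3) = -6)
G(9, -5)*D(J(-4), -16) = -2*9*(-6) = -18*(-6) = 108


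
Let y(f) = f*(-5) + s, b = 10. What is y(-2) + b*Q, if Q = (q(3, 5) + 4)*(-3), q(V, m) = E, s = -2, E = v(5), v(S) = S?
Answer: -262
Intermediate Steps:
E = 5
y(f) = -2 - 5*f (y(f) = f*(-5) - 2 = -5*f - 2 = -2 - 5*f)
q(V, m) = 5
Q = -27 (Q = (5 + 4)*(-3) = 9*(-3) = -27)
y(-2) + b*Q = (-2 - 5*(-2)) + 10*(-27) = (-2 + 10) - 270 = 8 - 270 = -262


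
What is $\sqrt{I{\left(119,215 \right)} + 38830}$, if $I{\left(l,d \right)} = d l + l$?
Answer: $\sqrt{64534} \approx 254.04$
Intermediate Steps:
$I{\left(l,d \right)} = l + d l$
$\sqrt{I{\left(119,215 \right)} + 38830} = \sqrt{119 \left(1 + 215\right) + 38830} = \sqrt{119 \cdot 216 + 38830} = \sqrt{25704 + 38830} = \sqrt{64534}$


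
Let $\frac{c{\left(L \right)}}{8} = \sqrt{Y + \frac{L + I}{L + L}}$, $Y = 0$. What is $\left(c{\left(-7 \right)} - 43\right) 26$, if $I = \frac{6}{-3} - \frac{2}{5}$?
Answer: $-1118 + \frac{104 \sqrt{3290}}{35} \approx -947.56$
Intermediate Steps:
$I = - \frac{12}{5}$ ($I = 6 \left(- \frac{1}{3}\right) - \frac{2}{5} = -2 - \frac{2}{5} = - \frac{12}{5} \approx -2.4$)
$c{\left(L \right)} = 4 \sqrt{2} \sqrt{\frac{- \frac{12}{5} + L}{L}}$ ($c{\left(L \right)} = 8 \sqrt{0 + \frac{L - \frac{12}{5}}{L + L}} = 8 \sqrt{0 + \frac{- \frac{12}{5} + L}{2 L}} = 8 \sqrt{\frac{- \frac{12}{5} + L}{2 L}} = 8 \frac{\sqrt{2} \sqrt{\frac{- \frac{12}{5} + L}{L}}}{2} = 4 \sqrt{2} \sqrt{\frac{- \frac{12}{5} + L}{L}}$)
$\left(c{\left(-7 \right)} - 43\right) 26 = \left(\frac{4 \sqrt{50 - \frac{120}{-7}}}{5} - 43\right) 26 = \left(\frac{4 \sqrt{50 - - \frac{120}{7}}}{5} - 43\right) 26 = \left(\frac{4 \sqrt{50 + \frac{120}{7}}}{5} - 43\right) 26 = \left(\frac{4 \sqrt{\frac{470}{7}}}{5} - 43\right) 26 = \left(\frac{4 \frac{\sqrt{3290}}{7}}{5} - 43\right) 26 = \left(\frac{4 \sqrt{3290}}{35} - 43\right) 26 = \left(-43 + \frac{4 \sqrt{3290}}{35}\right) 26 = -1118 + \frac{104 \sqrt{3290}}{35}$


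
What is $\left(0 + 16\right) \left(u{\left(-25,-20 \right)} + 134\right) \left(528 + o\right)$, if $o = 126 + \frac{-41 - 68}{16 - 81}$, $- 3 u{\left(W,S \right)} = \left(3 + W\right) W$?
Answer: $- \frac{100921792}{195} \approx -5.1755 \cdot 10^{5}$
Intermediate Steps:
$u{\left(W,S \right)} = - \frac{W \left(3 + W\right)}{3}$ ($u{\left(W,S \right)} = - \frac{\left(3 + W\right) W}{3} = - \frac{W \left(3 + W\right)}{3}$)
$o = \frac{8299}{65}$ ($o = 126 - \frac{109}{-65} = 126 - - \frac{109}{65} = 126 + \frac{109}{65} = \frac{8299}{65} \approx 127.68$)
$\left(0 + 16\right) \left(u{\left(-25,-20 \right)} + 134\right) \left(528 + o\right) = \left(0 + 16\right) \left(\left(- \frac{1}{3}\right) \left(-25\right) \left(3 - 25\right) + 134\right) \left(528 + \frac{8299}{65}\right) = 16 \left(\left(- \frac{1}{3}\right) \left(-25\right) \left(-22\right) + 134\right) \frac{42619}{65} = 16 \left(- \frac{550}{3} + 134\right) \frac{42619}{65} = 16 \left(\left(- \frac{148}{3}\right) \frac{42619}{65}\right) = 16 \left(- \frac{6307612}{195}\right) = - \frac{100921792}{195}$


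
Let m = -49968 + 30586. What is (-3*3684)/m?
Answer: 5526/9691 ≈ 0.57022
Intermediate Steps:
m = -19382
(-3*3684)/m = -3*3684/(-19382) = -11052*(-1/19382) = 5526/9691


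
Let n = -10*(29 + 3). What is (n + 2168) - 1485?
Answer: 363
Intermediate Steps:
n = -320 (n = -10*32 = -320)
(n + 2168) - 1485 = (-320 + 2168) - 1485 = 1848 - 1485 = 363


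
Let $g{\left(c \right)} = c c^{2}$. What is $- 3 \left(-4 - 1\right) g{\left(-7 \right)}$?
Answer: $-5145$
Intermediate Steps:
$g{\left(c \right)} = c^{3}$
$- 3 \left(-4 - 1\right) g{\left(-7 \right)} = - 3 \left(-4 - 1\right) \left(-7\right)^{3} = \left(-3\right) \left(-5\right) \left(-343\right) = 15 \left(-343\right) = -5145$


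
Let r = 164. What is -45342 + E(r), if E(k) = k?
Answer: -45178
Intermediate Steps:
-45342 + E(r) = -45342 + 164 = -45178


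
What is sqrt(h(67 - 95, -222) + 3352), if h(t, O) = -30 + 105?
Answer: sqrt(3427) ≈ 58.541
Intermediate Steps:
h(t, O) = 75
sqrt(h(67 - 95, -222) + 3352) = sqrt(75 + 3352) = sqrt(3427)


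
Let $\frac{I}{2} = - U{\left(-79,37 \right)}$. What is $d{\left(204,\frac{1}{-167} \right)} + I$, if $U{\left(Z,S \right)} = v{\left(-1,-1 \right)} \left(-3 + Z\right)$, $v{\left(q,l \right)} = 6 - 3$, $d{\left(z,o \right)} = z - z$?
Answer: $492$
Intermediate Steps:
$d{\left(z,o \right)} = 0$
$v{\left(q,l \right)} = 3$ ($v{\left(q,l \right)} = 6 - 3 = 3$)
$U{\left(Z,S \right)} = -9 + 3 Z$ ($U{\left(Z,S \right)} = 3 \left(-3 + Z\right) = -9 + 3 Z$)
$I = 492$ ($I = 2 \left(- (-9 + 3 \left(-79\right))\right) = 2 \left(- (-9 - 237)\right) = 2 \left(\left(-1\right) \left(-246\right)\right) = 2 \cdot 246 = 492$)
$d{\left(204,\frac{1}{-167} \right)} + I = 0 + 492 = 492$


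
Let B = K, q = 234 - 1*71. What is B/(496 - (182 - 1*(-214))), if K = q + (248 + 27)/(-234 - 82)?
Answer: 51233/31600 ≈ 1.6213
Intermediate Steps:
q = 163 (q = 234 - 71 = 163)
K = 51233/316 (K = 163 + (248 + 27)/(-234 - 82) = 163 + 275/(-316) = 163 + 275*(-1/316) = 163 - 275/316 = 51233/316 ≈ 162.13)
B = 51233/316 ≈ 162.13
B/(496 - (182 - 1*(-214))) = 51233/(316*(496 - (182 - 1*(-214)))) = 51233/(316*(496 - (182 + 214))) = 51233/(316*(496 - 1*396)) = 51233/(316*(496 - 396)) = (51233/316)/100 = (51233/316)*(1/100) = 51233/31600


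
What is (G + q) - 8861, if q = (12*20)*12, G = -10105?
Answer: -16086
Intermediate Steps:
q = 2880 (q = 240*12 = 2880)
(G + q) - 8861 = (-10105 + 2880) - 8861 = -7225 - 8861 = -16086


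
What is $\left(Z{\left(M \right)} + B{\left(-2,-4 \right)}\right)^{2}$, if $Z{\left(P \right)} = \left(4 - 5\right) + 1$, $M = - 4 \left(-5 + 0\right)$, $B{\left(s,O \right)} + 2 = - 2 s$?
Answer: $4$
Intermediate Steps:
$B{\left(s,O \right)} = -2 - 2 s$
$M = 20$ ($M = \left(-4\right) \left(-5\right) = 20$)
$Z{\left(P \right)} = 0$ ($Z{\left(P \right)} = -1 + 1 = 0$)
$\left(Z{\left(M \right)} + B{\left(-2,-4 \right)}\right)^{2} = \left(0 - -2\right)^{2} = \left(0 + \left(-2 + 4\right)\right)^{2} = \left(0 + 2\right)^{2} = 2^{2} = 4$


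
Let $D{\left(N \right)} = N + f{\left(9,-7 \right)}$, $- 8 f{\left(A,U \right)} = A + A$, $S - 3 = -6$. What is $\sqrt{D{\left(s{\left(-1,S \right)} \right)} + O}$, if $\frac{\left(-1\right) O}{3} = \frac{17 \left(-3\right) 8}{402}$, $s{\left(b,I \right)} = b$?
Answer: $\frac{i \sqrt{3685}}{134} \approx 0.45302 i$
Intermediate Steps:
$S = -3$ ($S = 3 - 6 = -3$)
$f{\left(A,U \right)} = - \frac{A}{4}$ ($f{\left(A,U \right)} = - \frac{A + A}{8} = - \frac{2 A}{8} = - \frac{A}{4}$)
$D{\left(N \right)} = - \frac{9}{4} + N$ ($D{\left(N \right)} = N - \frac{9}{4} = - \frac{9}{4} + N$)
$O = \frac{204}{67}$ ($O = - 3 \frac{17 \left(-3\right) 8}{402} = - 3 \left(-51\right) 8 \cdot \frac{1}{402} = - 3 \left(\left(-408\right) \frac{1}{402}\right) = \left(-3\right) \left(- \frac{68}{67}\right) = \frac{204}{67} \approx 3.0448$)
$\sqrt{D{\left(s{\left(-1,S \right)} \right)} + O} = \sqrt{\left(- \frac{9}{4} - 1\right) + \frac{204}{67}} = \sqrt{- \frac{13}{4} + \frac{204}{67}} = \sqrt{- \frac{55}{268}} = \frac{i \sqrt{3685}}{134}$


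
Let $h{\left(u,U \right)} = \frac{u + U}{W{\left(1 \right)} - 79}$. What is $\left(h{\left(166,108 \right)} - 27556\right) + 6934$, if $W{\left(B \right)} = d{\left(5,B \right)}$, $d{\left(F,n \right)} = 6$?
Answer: $- \frac{1505680}{73} \approx -20626.0$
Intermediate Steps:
$W{\left(B \right)} = 6$
$h{\left(u,U \right)} = - \frac{U}{73} - \frac{u}{73}$ ($h{\left(u,U \right)} = \frac{u + U}{6 - 79} = \frac{U + u}{-73} = \left(U + u\right) \left(- \frac{1}{73}\right) = - \frac{U}{73} - \frac{u}{73}$)
$\left(h{\left(166,108 \right)} - 27556\right) + 6934 = \left(\left(\left(- \frac{1}{73}\right) 108 - \frac{166}{73}\right) - 27556\right) + 6934 = \left(\left(- \frac{108}{73} - \frac{166}{73}\right) - 27556\right) + 6934 = \left(- \frac{274}{73} - 27556\right) + 6934 = - \frac{2011862}{73} + 6934 = - \frac{1505680}{73}$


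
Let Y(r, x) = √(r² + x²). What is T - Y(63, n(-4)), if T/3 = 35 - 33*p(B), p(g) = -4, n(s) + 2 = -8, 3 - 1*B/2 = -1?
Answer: 501 - √4069 ≈ 437.21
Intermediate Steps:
B = 8 (B = 6 - 2*(-1) = 6 + 2 = 8)
n(s) = -10 (n(s) = -2 - 8 = -10)
T = 501 (T = 3*(35 - 33*(-4)) = 3*(35 + 132) = 3*167 = 501)
T - Y(63, n(-4)) = 501 - √(63² + (-10)²) = 501 - √(3969 + 100) = 501 - √4069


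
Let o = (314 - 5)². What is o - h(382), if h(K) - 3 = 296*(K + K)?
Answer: -130666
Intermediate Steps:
h(K) = 3 + 592*K (h(K) = 3 + 296*(K + K) = 3 + 296*(2*K) = 3 + 592*K)
o = 95481 (o = 309² = 95481)
o - h(382) = 95481 - (3 + 592*382) = 95481 - (3 + 226144) = 95481 - 1*226147 = 95481 - 226147 = -130666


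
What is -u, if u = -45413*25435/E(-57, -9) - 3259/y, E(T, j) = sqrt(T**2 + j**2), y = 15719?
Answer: 3259/15719 + 231015931*sqrt(370)/222 ≈ 2.0017e+7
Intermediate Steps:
u = -3259/15719 - 231015931*sqrt(370)/222 (u = -45413*25435/sqrt((-57)**2 + (-9)**2) - 3259/15719 = -45413*25435/sqrt(3249 + 81) - 3259*1/15719 = -45413*5087*sqrt(370)/222 - 3259/15719 = -231015931*sqrt(370)/222 - 3259/15719 = -3259/15719 - 231015931*sqrt(370)/222 ≈ -2.0017e+7)
-u = -(-3259/15719 - 231015931*sqrt(370)/222) = 3259/15719 + 231015931*sqrt(370)/222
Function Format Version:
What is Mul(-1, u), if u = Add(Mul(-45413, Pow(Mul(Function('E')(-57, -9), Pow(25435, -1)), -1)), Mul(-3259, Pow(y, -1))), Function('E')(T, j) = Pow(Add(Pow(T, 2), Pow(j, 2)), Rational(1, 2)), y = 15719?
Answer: Add(Rational(3259, 15719), Mul(Rational(231015931, 222), Pow(370, Rational(1, 2)))) ≈ 2.0017e+7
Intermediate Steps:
u = Add(Rational(-3259, 15719), Mul(Rational(-231015931, 222), Pow(370, Rational(1, 2)))) (u = Add(Mul(-45413, Pow(Mul(Pow(Add(Pow(-57, 2), Pow(-9, 2)), Rational(1, 2)), Pow(25435, -1)), -1)), Mul(-3259, Pow(15719, -1))) = Add(Mul(-45413, Pow(Mul(Pow(Add(3249, 81), Rational(1, 2)), Rational(1, 25435)), -1)), Mul(-3259, Rational(1, 15719))) = Add(Mul(-45413, Pow(Mul(Pow(3330, Rational(1, 2)), Rational(1, 25435)), -1)), Rational(-3259, 15719)) = Add(Mul(-45413, Pow(Mul(Mul(3, Pow(370, Rational(1, 2))), Rational(1, 25435)), -1)), Rational(-3259, 15719)) = Add(Mul(-45413, Pow(Mul(Rational(3, 25435), Pow(370, Rational(1, 2))), -1)), Rational(-3259, 15719)) = Add(Mul(-45413, Mul(Rational(5087, 222), Pow(370, Rational(1, 2)))), Rational(-3259, 15719)) = Add(Mul(Rational(-231015931, 222), Pow(370, Rational(1, 2))), Rational(-3259, 15719)) = Add(Rational(-3259, 15719), Mul(Rational(-231015931, 222), Pow(370, Rational(1, 2)))) ≈ -2.0017e+7)
Mul(-1, u) = Mul(-1, Add(Rational(-3259, 15719), Mul(Rational(-231015931, 222), Pow(370, Rational(1, 2))))) = Add(Rational(3259, 15719), Mul(Rational(231015931, 222), Pow(370, Rational(1, 2))))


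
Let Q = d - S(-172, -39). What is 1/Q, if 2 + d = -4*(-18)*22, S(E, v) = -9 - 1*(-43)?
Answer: 1/1548 ≈ 0.00064600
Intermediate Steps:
S(E, v) = 34 (S(E, v) = -9 + 43 = 34)
d = 1582 (d = -2 - 4*(-18)*22 = -2 + 72*22 = -2 + 1584 = 1582)
Q = 1548 (Q = 1582 - 1*34 = 1582 - 34 = 1548)
1/Q = 1/1548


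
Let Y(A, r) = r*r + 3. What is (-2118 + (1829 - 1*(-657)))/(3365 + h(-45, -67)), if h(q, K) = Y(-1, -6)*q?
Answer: 8/35 ≈ 0.22857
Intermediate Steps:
Y(A, r) = 3 + r² (Y(A, r) = r² + 3 = 3 + r²)
h(q, K) = 39*q (h(q, K) = (3 + (-6)²)*q = (3 + 36)*q = 39*q)
(-2118 + (1829 - 1*(-657)))/(3365 + h(-45, -67)) = (-2118 + (1829 - 1*(-657)))/(3365 + 39*(-45)) = (-2118 + (1829 + 657))/(3365 - 1755) = (-2118 + 2486)/1610 = 368*(1/1610) = 8/35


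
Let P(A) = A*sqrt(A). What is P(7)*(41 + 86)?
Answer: 889*sqrt(7) ≈ 2352.1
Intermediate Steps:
P(A) = A**(3/2)
P(7)*(41 + 86) = 7**(3/2)*(41 + 86) = (7*sqrt(7))*127 = 889*sqrt(7)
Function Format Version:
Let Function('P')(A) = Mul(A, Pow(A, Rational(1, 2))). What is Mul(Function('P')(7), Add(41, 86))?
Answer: Mul(889, Pow(7, Rational(1, 2))) ≈ 2352.1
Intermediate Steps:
Function('P')(A) = Pow(A, Rational(3, 2))
Mul(Function('P')(7), Add(41, 86)) = Mul(Pow(7, Rational(3, 2)), Add(41, 86)) = Mul(Mul(7, Pow(7, Rational(1, 2))), 127) = Mul(889, Pow(7, Rational(1, 2)))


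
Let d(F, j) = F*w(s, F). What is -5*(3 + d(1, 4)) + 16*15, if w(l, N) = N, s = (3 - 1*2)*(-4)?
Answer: 220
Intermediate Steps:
s = -4 (s = (3 - 2)*(-4) = 1*(-4) = -4)
d(F, j) = F² (d(F, j) = F*F = F²)
-5*(3 + d(1, 4)) + 16*15 = -5*(3 + 1²) + 16*15 = -5*(3 + 1) + 240 = -5*4 + 240 = -20 + 240 = 220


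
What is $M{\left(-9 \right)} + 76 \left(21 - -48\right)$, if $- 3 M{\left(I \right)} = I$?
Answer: $5247$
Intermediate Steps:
$M{\left(I \right)} = - \frac{I}{3}$
$M{\left(-9 \right)} + 76 \left(21 - -48\right) = \left(- \frac{1}{3}\right) \left(-9\right) + 76 \left(21 - -48\right) = 3 + 76 \left(21 + 48\right) = 3 + 76 \cdot 69 = 3 + 5244 = 5247$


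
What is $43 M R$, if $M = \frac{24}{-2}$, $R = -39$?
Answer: $20124$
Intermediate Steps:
$M = -12$ ($M = 24 \left(- \frac{1}{2}\right) = -12$)
$43 M R = 43 \left(-12\right) \left(-39\right) = \left(-516\right) \left(-39\right) = 20124$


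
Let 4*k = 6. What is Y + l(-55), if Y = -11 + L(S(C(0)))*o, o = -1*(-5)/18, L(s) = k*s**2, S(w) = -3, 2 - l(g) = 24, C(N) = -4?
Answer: -117/4 ≈ -29.250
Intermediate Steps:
k = 3/2 (k = (1/4)*6 = 3/2 ≈ 1.5000)
l(g) = -22 (l(g) = 2 - 1*24 = 2 - 24 = -22)
L(s) = 3*s**2/2
o = 5/18 (o = 5*(1/18) = 5/18 ≈ 0.27778)
Y = -29/4 (Y = -11 + ((3/2)*(-3)**2)*(5/18) = -11 + ((3/2)*9)*(5/18) = -11 + (27/2)*(5/18) = -11 + 15/4 = -29/4 ≈ -7.2500)
Y + l(-55) = -29/4 - 22 = -117/4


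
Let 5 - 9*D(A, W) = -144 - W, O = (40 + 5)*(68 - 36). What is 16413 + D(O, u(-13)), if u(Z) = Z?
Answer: 147853/9 ≈ 16428.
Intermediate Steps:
O = 1440 (O = 45*32 = 1440)
D(A, W) = 149/9 + W/9 (D(A, W) = 5/9 - (-144 - W)/9 = 5/9 + (16 + W/9) = 149/9 + W/9)
16413 + D(O, u(-13)) = 16413 + (149/9 + (1/9)*(-13)) = 16413 + (149/9 - 13/9) = 16413 + 136/9 = 147853/9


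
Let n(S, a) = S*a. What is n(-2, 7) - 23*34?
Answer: -796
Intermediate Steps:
n(-2, 7) - 23*34 = -2*7 - 23*34 = -14 - 782 = -796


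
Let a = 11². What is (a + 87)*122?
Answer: 25376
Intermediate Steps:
a = 121
(a + 87)*122 = (121 + 87)*122 = 208*122 = 25376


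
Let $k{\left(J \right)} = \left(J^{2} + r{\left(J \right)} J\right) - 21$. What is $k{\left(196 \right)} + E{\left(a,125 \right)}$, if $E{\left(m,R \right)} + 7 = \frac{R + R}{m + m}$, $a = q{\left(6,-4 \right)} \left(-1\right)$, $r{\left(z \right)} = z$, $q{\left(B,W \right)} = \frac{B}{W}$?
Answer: $\frac{230662}{3} \approx 76887.0$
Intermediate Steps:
$k{\left(J \right)} = -21 + 2 J^{2}$ ($k{\left(J \right)} = \left(J^{2} + J J\right) - 21 = \left(J^{2} + J^{2}\right) - 21 = 2 J^{2} - 21 = -21 + 2 J^{2}$)
$a = \frac{3}{2}$ ($a = \frac{6}{-4} \left(-1\right) = 6 \left(- \frac{1}{4}\right) \left(-1\right) = \left(- \frac{3}{2}\right) \left(-1\right) = \frac{3}{2} \approx 1.5$)
$E{\left(m,R \right)} = -7 + \frac{R}{m}$ ($E{\left(m,R \right)} = -7 + \frac{R + R}{m + m} = -7 + \frac{2 R}{2 m} = -7 + 2 R \frac{1}{2 m} = -7 + \frac{R}{m}$)
$k{\left(196 \right)} + E{\left(a,125 \right)} = \left(-21 + 2 \cdot 196^{2}\right) - \left(7 - \frac{125}{\frac{3}{2}}\right) = \left(-21 + 2 \cdot 38416\right) + \left(-7 + 125 \cdot \frac{2}{3}\right) = \left(-21 + 76832\right) + \left(-7 + \frac{250}{3}\right) = 76811 + \frac{229}{3} = \frac{230662}{3}$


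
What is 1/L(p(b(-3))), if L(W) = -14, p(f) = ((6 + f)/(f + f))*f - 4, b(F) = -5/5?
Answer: -1/14 ≈ -0.071429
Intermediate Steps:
b(F) = -1 (b(F) = -5*⅕ = -1)
p(f) = -1 + f/2 (p(f) = ((6 + f)/((2*f)))*f - 4 = ((6 + f)*(1/(2*f)))*f - 4 = ((6 + f)/(2*f))*f - 4 = (3 + f/2) - 4 = -1 + f/2)
1/L(p(b(-3))) = 1/(-14) = -1/14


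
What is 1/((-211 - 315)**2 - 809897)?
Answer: -1/533221 ≈ -1.8754e-6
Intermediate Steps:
1/((-211 - 315)**2 - 809897) = 1/((-526)**2 - 809897) = 1/(276676 - 809897) = 1/(-533221) = -1/533221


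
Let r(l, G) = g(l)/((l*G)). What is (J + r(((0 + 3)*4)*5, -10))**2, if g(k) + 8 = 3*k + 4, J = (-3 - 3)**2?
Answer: 7171684/5625 ≈ 1275.0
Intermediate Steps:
J = 36 (J = (-6)**2 = 36)
g(k) = -4 + 3*k (g(k) = -8 + (3*k + 4) = -8 + (4 + 3*k) = -4 + 3*k)
r(l, G) = (-4 + 3*l)/(G*l) (r(l, G) = (-4 + 3*l)/((l*G)) = (-4 + 3*l)/((G*l)) = (-4 + 3*l)*(1/(G*l)) = (-4 + 3*l)/(G*l))
(J + r(((0 + 3)*4)*5, -10))**2 = (36 + (-4 + 3*(((0 + 3)*4)*5))/((-10)*((((0 + 3)*4)*5))))**2 = (36 - (-4 + 3*((3*4)*5))/(10*((3*4)*5)))**2 = (36 - (-4 + 3*(12*5))/(10*(12*5)))**2 = (36 - 1/10*(-4 + 3*60)/60)**2 = (36 - 1/10*1/60*(-4 + 180))**2 = (36 - 1/10*1/60*176)**2 = (36 - 22/75)**2 = (2678/75)**2 = 7171684/5625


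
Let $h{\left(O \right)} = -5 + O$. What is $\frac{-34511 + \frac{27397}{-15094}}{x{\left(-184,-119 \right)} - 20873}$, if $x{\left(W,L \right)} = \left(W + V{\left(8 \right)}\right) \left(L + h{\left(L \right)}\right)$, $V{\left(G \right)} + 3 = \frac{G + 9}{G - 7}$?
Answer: $- \frac{520936431}{308476078} \approx -1.6887$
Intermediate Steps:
$V{\left(G \right)} = -3 + \frac{9 + G}{-7 + G}$ ($V{\left(G \right)} = -3 + \frac{G + 9}{G - 7} = -3 + \frac{9 + G}{-7 + G}$)
$x{\left(W,L \right)} = \left(-5 + 2 L\right) \left(14 + W\right)$ ($x{\left(W,L \right)} = \left(W + \frac{2 \left(15 - 8\right)}{-7 + 8}\right) \left(L + \left(-5 + L\right)\right) = \left(W + \frac{2 \left(15 - 8\right)}{1}\right) \left(-5 + 2 L\right) = \left(W + 2 \cdot 1 \cdot 7\right) \left(-5 + 2 L\right) = \left(W + 14\right) \left(-5 + 2 L\right) = \left(14 + W\right) \left(-5 + 2 L\right) = \left(-5 + 2 L\right) \left(14 + W\right)$)
$\frac{-34511 + \frac{27397}{-15094}}{x{\left(-184,-119 \right)} - 20873} = \frac{-34511 + \frac{27397}{-15094}}{\left(-70 + 28 \left(-119\right) - -21896 - 184 \left(-5 - 119\right)\right) - 20873} = \frac{-34511 + 27397 \left(- \frac{1}{15094}\right)}{\left(-70 - 3332 + 21896 - -22816\right) - 20873} = \frac{-34511 - \frac{27397}{15094}}{\left(-70 - 3332 + 21896 + 22816\right) - 20873} = - \frac{520936431}{15094 \left(41310 - 20873\right)} = - \frac{520936431}{15094 \cdot 20437} = \left(- \frac{520936431}{15094}\right) \frac{1}{20437} = - \frac{520936431}{308476078}$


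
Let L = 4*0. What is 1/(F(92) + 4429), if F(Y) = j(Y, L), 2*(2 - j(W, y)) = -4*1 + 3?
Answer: 2/8863 ≈ 0.00022566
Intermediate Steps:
L = 0
j(W, y) = 5/2 (j(W, y) = 2 - (-4*1 + 3)/2 = 2 - (-4 + 3)/2 = 2 - ½*(-1) = 2 + ½ = 5/2)
F(Y) = 5/2
1/(F(92) + 4429) = 1/(5/2 + 4429) = 1/(8863/2) = 2/8863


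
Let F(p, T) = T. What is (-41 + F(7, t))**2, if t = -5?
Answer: 2116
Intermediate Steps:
(-41 + F(7, t))**2 = (-41 - 5)**2 = (-46)**2 = 2116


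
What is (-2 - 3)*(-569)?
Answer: 2845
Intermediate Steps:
(-2 - 3)*(-569) = -5*(-569) = 2845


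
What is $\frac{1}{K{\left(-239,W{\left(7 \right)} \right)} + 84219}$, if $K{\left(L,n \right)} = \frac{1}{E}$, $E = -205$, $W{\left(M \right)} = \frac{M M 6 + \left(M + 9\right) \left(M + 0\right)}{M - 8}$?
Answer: $\frac{205}{17264894} \approx 1.1874 \cdot 10^{-5}$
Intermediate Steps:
$W{\left(M \right)} = \frac{6 M^{2} + M \left(9 + M\right)}{-8 + M}$ ($W{\left(M \right)} = \frac{M^{2} \cdot 6 + \left(9 + M\right) M}{-8 + M} = \frac{6 M^{2} + M \left(9 + M\right)}{-8 + M}$)
$K{\left(L,n \right)} = - \frac{1}{205}$ ($K{\left(L,n \right)} = \frac{1}{-205} = - \frac{1}{205}$)
$\frac{1}{K{\left(-239,W{\left(7 \right)} \right)} + 84219} = \frac{1}{- \frac{1}{205} + 84219} = \frac{1}{\frac{17264894}{205}} = \frac{205}{17264894}$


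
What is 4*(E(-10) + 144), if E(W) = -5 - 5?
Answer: 536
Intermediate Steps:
E(W) = -10
4*(E(-10) + 144) = 4*(-10 + 144) = 4*134 = 536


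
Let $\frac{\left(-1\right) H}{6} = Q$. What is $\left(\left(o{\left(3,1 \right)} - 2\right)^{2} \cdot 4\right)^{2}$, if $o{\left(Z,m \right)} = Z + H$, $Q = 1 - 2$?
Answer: $38416$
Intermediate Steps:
$Q = -1$
$H = 6$ ($H = \left(-6\right) \left(-1\right) = 6$)
$o{\left(Z,m \right)} = 6 + Z$ ($o{\left(Z,m \right)} = Z + 6 = 6 + Z$)
$\left(\left(o{\left(3,1 \right)} - 2\right)^{2} \cdot 4\right)^{2} = \left(\left(\left(6 + 3\right) - 2\right)^{2} \cdot 4\right)^{2} = \left(\left(9 - 2\right)^{2} \cdot 4\right)^{2} = \left(7^{2} \cdot 4\right)^{2} = \left(49 \cdot 4\right)^{2} = 196^{2} = 38416$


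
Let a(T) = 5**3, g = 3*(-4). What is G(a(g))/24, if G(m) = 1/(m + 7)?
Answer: 1/3168 ≈ 0.00031566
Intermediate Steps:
g = -12
a(T) = 125
G(m) = 1/(7 + m)
G(a(g))/24 = 1/((7 + 125)*24) = (1/24)/132 = (1/132)*(1/24) = 1/3168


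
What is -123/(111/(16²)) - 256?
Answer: -19968/37 ≈ -539.68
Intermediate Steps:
-123/(111/(16²)) - 256 = -123/(111/256) - 256 = (256/111)*(-123) - 256 = -10496/37 - 256 = -19968/37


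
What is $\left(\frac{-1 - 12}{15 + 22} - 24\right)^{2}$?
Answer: $\frac{811801}{1369} \approx 592.99$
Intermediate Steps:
$\left(\frac{-1 - 12}{15 + 22} - 24\right)^{2} = \left(- \frac{13}{37} - 24\right)^{2} = \left(- \frac{901}{37}\right)^{2} = \frac{811801}{1369}$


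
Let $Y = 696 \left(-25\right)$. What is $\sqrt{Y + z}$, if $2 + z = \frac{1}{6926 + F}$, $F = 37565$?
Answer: $\frac{i \sqrt{34446372863071}}{44491} \approx 131.92 i$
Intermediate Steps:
$Y = -17400$
$z = - \frac{88981}{44491}$ ($z = -2 + \frac{1}{6926 + 37565} = -2 + \frac{1}{44491} = - \frac{88981}{44491} \approx -2.0$)
$\sqrt{Y + z} = \sqrt{-17400 - \frac{88981}{44491}} = \sqrt{- \frac{774232381}{44491}} = \frac{i \sqrt{34446372863071}}{44491}$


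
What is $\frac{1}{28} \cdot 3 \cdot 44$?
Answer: $\frac{33}{7} \approx 4.7143$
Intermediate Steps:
$\frac{1}{28} \cdot 3 \cdot 44 = \frac{3}{28} \cdot 44 = \frac{33}{7}$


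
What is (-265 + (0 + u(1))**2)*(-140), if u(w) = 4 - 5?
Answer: 36960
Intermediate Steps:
u(w) = -1
(-265 + (0 + u(1))**2)*(-140) = (-265 + (0 - 1)**2)*(-140) = (-265 + (-1)**2)*(-140) = (-265 + 1)*(-140) = -264*(-140) = 36960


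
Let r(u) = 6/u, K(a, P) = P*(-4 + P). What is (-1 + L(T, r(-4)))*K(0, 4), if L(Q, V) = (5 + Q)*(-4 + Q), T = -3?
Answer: 0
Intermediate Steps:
L(Q, V) = (-4 + Q)*(5 + Q)
(-1 + L(T, r(-4)))*K(0, 4) = (-1 + (-20 - 3 + (-3)²))*(4*(-4 + 4)) = (-1 + (-20 - 3 + 9))*(4*0) = (-1 - 14)*0 = -15*0 = 0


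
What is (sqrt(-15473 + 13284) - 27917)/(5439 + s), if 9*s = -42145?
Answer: -251253/6806 + 9*I*sqrt(2189)/6806 ≈ -36.916 + 0.061869*I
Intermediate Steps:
s = -42145/9 (s = (1/9)*(-42145) = -42145/9 ≈ -4682.8)
(sqrt(-15473 + 13284) - 27917)/(5439 + s) = (sqrt(-15473 + 13284) - 27917)/(5439 - 42145/9) = (sqrt(-2189) - 27917)/(6806/9) = (I*sqrt(2189) - 27917)*(9/6806) = (-27917 + I*sqrt(2189))*(9/6806) = -251253/6806 + 9*I*sqrt(2189)/6806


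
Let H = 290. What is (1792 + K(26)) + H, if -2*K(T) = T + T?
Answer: 2056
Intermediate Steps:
K(T) = -T (K(T) = -(T + T)/2 = -T)
(1792 + K(26)) + H = (1792 - 1*26) + 290 = (1792 - 26) + 290 = 1766 + 290 = 2056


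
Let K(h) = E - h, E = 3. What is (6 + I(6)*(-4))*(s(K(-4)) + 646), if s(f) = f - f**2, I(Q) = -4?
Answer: 13288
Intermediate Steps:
K(h) = 3 - h
(6 + I(6)*(-4))*(s(K(-4)) + 646) = (6 - 4*(-4))*((3 - 1*(-4))*(1 - (3 - 1*(-4))) + 646) = (6 + 16)*((3 + 4)*(1 - (3 + 4)) + 646) = 22*(7*(1 - 1*7) + 646) = 22*(7*(1 - 7) + 646) = 22*(7*(-6) + 646) = 22*(-42 + 646) = 22*604 = 13288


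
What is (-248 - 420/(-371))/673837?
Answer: -13084/35713361 ≈ -0.00036636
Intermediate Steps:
(-248 - 420/(-371))/673837 = (-248 - 1/371*(-420))*(1/673837) = (-248 + 60/53)*(1/673837) = -13084/53*1/673837 = -13084/35713361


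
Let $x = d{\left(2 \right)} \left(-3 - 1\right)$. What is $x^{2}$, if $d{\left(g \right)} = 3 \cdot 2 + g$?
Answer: $1024$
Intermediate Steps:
$d{\left(g \right)} = 6 + g$
$x = -32$ ($x = \left(6 + 2\right) \left(-3 - 1\right) = 8 \left(-4\right) = -32$)
$x^{2} = \left(-32\right)^{2} = 1024$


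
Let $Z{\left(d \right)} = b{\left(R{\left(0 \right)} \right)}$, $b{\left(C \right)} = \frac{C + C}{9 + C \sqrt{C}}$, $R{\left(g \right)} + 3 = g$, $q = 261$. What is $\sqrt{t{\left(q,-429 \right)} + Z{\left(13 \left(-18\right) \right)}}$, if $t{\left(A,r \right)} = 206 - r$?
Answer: $\sqrt{\frac{1903 - 635 i \sqrt{3}}{3 - i \sqrt{3}}} \approx 25.189 - 0.00573 i$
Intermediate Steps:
$R{\left(g \right)} = -3 + g$
$b{\left(C \right)} = \frac{2 C}{9 + C^{\frac{3}{2}}}$
$Z{\left(d \right)} = - \frac{6}{9 - 3 i \sqrt{3}}$ ($Z{\left(d \right)} = \frac{2 \left(-3 + 0\right)}{9 + \left(-3 + 0\right)^{\frac{3}{2}}} = 2 \left(-3\right) \frac{1}{9 + \left(-3\right)^{\frac{3}{2}}} = 2 \left(-3\right) \frac{1}{9 - 3 i \sqrt{3}} = - \frac{6}{9 - 3 i \sqrt{3}}$)
$\sqrt{t{\left(q,-429 \right)} + Z{\left(13 \left(-18\right) \right)}} = \sqrt{\left(206 - -429\right) - \left(\frac{1}{2} + \frac{i \sqrt{3}}{6}\right)} = \sqrt{\left(206 + 429\right) - \left(\frac{1}{2} + \frac{i \sqrt{3}}{6}\right)} = \sqrt{635 - \left(\frac{1}{2} + \frac{i \sqrt{3}}{6}\right)} = \sqrt{\frac{1269}{2} - \frac{i \sqrt{3}}{6}}$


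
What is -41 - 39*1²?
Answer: -80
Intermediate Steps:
-41 - 39*1² = -41 - 39*1 = -41 - 39 = -80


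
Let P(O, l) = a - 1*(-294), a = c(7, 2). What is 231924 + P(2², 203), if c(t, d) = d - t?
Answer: 232213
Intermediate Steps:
a = -5 (a = 2 - 1*7 = 2 - 7 = -5)
P(O, l) = 289 (P(O, l) = -5 - 1*(-294) = -5 + 294 = 289)
231924 + P(2², 203) = 231924 + 289 = 232213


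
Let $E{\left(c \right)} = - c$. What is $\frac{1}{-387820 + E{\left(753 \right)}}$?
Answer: $- \frac{1}{388573} \approx -2.5735 \cdot 10^{-6}$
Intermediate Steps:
$\frac{1}{-387820 + E{\left(753 \right)}} = \frac{1}{-387820 - 753} = \frac{1}{-388573} = - \frac{1}{388573}$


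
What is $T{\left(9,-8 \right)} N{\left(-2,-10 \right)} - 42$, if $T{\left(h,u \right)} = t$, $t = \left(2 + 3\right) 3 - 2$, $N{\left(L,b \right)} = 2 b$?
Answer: $-302$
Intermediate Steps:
$t = 13$ ($t = 5 \cdot 3 - 2 = 15 - 2 = 13$)
$T{\left(h,u \right)} = 13$
$T{\left(9,-8 \right)} N{\left(-2,-10 \right)} - 42 = 13 \cdot 2 \left(-10\right) - 42 = 13 \left(-20\right) - 42 = -260 - 42 = -302$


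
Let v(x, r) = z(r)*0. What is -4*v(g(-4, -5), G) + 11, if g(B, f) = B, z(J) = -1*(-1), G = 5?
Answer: 11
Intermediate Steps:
z(J) = 1
v(x, r) = 0 (v(x, r) = 1*0 = 0)
-4*v(g(-4, -5), G) + 11 = -4*0 + 11 = 0 + 11 = 11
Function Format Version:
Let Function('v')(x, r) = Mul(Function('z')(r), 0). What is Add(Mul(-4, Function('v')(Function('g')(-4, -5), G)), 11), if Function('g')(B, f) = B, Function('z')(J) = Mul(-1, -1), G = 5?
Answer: 11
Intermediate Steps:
Function('z')(J) = 1
Function('v')(x, r) = 0 (Function('v')(x, r) = Mul(1, 0) = 0)
Add(Mul(-4, Function('v')(Function('g')(-4, -5), G)), 11) = Add(Mul(-4, 0), 11) = Add(0, 11) = 11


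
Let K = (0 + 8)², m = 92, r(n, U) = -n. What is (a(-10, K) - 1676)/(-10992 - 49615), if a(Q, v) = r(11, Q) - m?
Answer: 1779/60607 ≈ 0.029353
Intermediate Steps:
K = 64 (K = 8² = 64)
a(Q, v) = -103 (a(Q, v) = -1*11 - 1*92 = -11 - 92 = -103)
(a(-10, K) - 1676)/(-10992 - 49615) = (-103 - 1676)/(-10992 - 49615) = -1779/(-60607) = -1779*(-1/60607) = 1779/60607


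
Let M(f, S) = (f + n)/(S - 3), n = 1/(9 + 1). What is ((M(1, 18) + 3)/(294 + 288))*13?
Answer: 5993/87300 ≈ 0.068648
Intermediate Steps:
n = ⅒ (n = 1/10 = ⅒ ≈ 0.10000)
M(f, S) = (⅒ + f)/(-3 + S) (M(f, S) = (f + ⅒)/(S - 3) = (⅒ + f)/(-3 + S))
((M(1, 18) + 3)/(294 + 288))*13 = (((⅒ + 1)/(-3 + 18) + 3)/(294 + 288))*13 = (((11/10)/15 + 3)/582)*13 = (((1/15)*(11/10) + 3)*(1/582))*13 = ((11/150 + 3)*(1/582))*13 = ((461/150)*(1/582))*13 = (461/87300)*13 = 5993/87300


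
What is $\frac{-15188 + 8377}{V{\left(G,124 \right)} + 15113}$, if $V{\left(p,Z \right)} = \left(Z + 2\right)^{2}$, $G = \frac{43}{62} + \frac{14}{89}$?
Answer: $- \frac{973}{4427} \approx -0.21979$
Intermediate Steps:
$G = \frac{4695}{5518}$ ($G = 43 \cdot \frac{1}{62} + 14 \cdot \frac{1}{89} = \frac{43}{62} + \frac{14}{89} = \frac{4695}{5518} \approx 0.85085$)
$V{\left(p,Z \right)} = \left(2 + Z\right)^{2}$
$\frac{-15188 + 8377}{V{\left(G,124 \right)} + 15113} = \frac{-15188 + 8377}{\left(2 + 124\right)^{2} + 15113} = - \frac{6811}{126^{2} + 15113} = - \frac{6811}{15876 + 15113} = - \frac{6811}{30989} = \left(-6811\right) \frac{1}{30989} = - \frac{973}{4427}$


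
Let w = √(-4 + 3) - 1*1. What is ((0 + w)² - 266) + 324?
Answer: 58 - 2*I ≈ 58.0 - 2.0*I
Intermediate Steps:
w = -1 + I (w = √(-1) - 1 = I - 1 = -1 + I ≈ -1.0 + 1.0*I)
((0 + w)² - 266) + 324 = ((0 + (-1 + I))² - 266) + 324 = ((-1 + I)² - 266) + 324 = (-266 + (-1 + I)²) + 324 = 58 + (-1 + I)²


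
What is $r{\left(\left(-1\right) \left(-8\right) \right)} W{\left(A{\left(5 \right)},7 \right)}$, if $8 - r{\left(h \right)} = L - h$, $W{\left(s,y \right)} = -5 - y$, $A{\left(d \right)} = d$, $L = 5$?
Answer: $-132$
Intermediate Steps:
$r{\left(h \right)} = 3 + h$ ($r{\left(h \right)} = 8 - \left(5 - h\right) = 8 + \left(-5 + h\right) = 3 + h$)
$r{\left(\left(-1\right) \left(-8\right) \right)} W{\left(A{\left(5 \right)},7 \right)} = \left(3 - -8\right) \left(-5 - 7\right) = \left(3 + 8\right) \left(-5 - 7\right) = 11 \left(-12\right) = -132$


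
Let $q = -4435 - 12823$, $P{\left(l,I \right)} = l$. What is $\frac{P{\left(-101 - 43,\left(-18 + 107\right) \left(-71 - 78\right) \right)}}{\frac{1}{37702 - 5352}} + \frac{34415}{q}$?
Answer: $- \frac{80394701615}{17258} \approx -4.6584 \cdot 10^{6}$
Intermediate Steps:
$q = -17258$
$\frac{P{\left(-101 - 43,\left(-18 + 107\right) \left(-71 - 78\right) \right)}}{\frac{1}{37702 - 5352}} + \frac{34415}{q} = \frac{-101 - 43}{\frac{1}{37702 - 5352}} + \frac{34415}{-17258} = \frac{-101 - 43}{\frac{1}{32350}} + 34415 \left(- \frac{1}{17258}\right) = - 144 \frac{1}{\frac{1}{32350}} - \frac{34415}{17258} = \left(-144\right) 32350 - \frac{34415}{17258} = -4658400 - \frac{34415}{17258} = - \frac{80394701615}{17258}$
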